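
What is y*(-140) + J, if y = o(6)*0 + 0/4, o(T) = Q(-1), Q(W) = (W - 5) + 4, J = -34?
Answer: -34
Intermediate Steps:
Q(W) = -1 + W (Q(W) = (-5 + W) + 4 = -1 + W)
o(T) = -2 (o(T) = -1 - 1 = -2)
y = 0 (y = -2*0 + 0/4 = 0 + 0*(¼) = 0 + 0 = 0)
y*(-140) + J = 0*(-140) - 34 = 0 - 34 = -34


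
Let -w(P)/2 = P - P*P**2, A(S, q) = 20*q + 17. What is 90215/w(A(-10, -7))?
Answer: -90215/3721488 ≈ -0.024242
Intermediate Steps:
A(S, q) = 17 + 20*q
w(P) = -2*P + 2*P**3 (w(P) = -2*(P - P*P**2) = -2*(P - P**3) = -2*P + 2*P**3)
90215/w(A(-10, -7)) = 90215/((2*(17 + 20*(-7))*(-1 + (17 + 20*(-7))**2))) = 90215/((2*(17 - 140)*(-1 + (17 - 140)**2))) = 90215/((2*(-123)*(-1 + (-123)**2))) = 90215/((2*(-123)*(-1 + 15129))) = 90215/((2*(-123)*15128)) = 90215/(-3721488) = 90215*(-1/3721488) = -90215/3721488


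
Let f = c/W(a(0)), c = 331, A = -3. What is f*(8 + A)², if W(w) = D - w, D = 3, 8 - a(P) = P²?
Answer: -1655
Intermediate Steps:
a(P) = 8 - P²
W(w) = 3 - w
f = -331/5 (f = 331/(3 - (8 - 1*0²)) = 331/(3 - (8 - 1*0)) = 331/(3 - (8 + 0)) = 331/(3 - 1*8) = 331/(3 - 8) = 331/(-5) = 331*(-⅕) = -331/5 ≈ -66.200)
f*(8 + A)² = -331*(8 - 3)²/5 = -331/5*5² = -331/5*25 = -1655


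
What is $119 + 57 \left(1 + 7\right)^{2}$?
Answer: $3767$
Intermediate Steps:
$119 + 57 \left(1 + 7\right)^{2} = 119 + 57 \cdot 8^{2} = 119 + 57 \cdot 64 = 119 + 3648 = 3767$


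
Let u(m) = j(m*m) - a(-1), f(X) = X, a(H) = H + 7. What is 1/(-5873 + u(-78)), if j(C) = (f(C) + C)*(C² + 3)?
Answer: 1/450399232033 ≈ 2.2203e-12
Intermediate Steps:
a(H) = 7 + H
j(C) = 2*C*(3 + C²) (j(C) = (C + C)*(C² + 3) = (2*C)*(3 + C²) = 2*C*(3 + C²))
u(m) = -6 + 2*m²*(3 + m⁴) (u(m) = 2*(m*m)*(3 + (m*m)²) - (7 - 1) = 2*m²*(3 + (m²)²) - 1*6 = 2*m²*(3 + m⁴) - 6 = -6 + 2*m²*(3 + m⁴))
1/(-5873 + u(-78)) = 1/(-5873 + (-6 + 2*(-78)⁶ + 6*(-78)²)) = 1/(-5873 + (-6 + 2*225199600704 + 6*6084)) = 1/(-5873 + (-6 + 450399201408 + 36504)) = 1/(-5873 + 450399237906) = 1/450399232033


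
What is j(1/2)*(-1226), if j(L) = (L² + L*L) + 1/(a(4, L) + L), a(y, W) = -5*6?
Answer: -33715/59 ≈ -571.44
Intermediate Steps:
a(y, W) = -30
j(L) = 1/(-30 + L) + 2*L² (j(L) = (L² + L*L) + 1/(-30 + L) = (L² + L²) + 1/(-30 + L) = 2*L² + 1/(-30 + L) = 1/(-30 + L) + 2*L²)
j(1/2)*(-1226) = ((1 - 60*(1/2)² + 2*(1/2)³)/(-30 + 1/2))*(-1226) = ((1 - 60*(½)² + 2*(½)³)/(-30 + ½))*(-1226) = ((1 - 60*¼ + 2*(⅛))/(-59/2))*(-1226) = -2*(1 - 15 + ¼)/59*(-1226) = -2/59*(-55/4)*(-1226) = (55/118)*(-1226) = -33715/59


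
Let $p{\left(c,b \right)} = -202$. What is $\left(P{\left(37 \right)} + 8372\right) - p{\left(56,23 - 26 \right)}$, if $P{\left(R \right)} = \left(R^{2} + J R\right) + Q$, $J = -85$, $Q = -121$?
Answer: $6677$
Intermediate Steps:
$P{\left(R \right)} = -121 + R^{2} - 85 R$ ($P{\left(R \right)} = \left(R^{2} - 85 R\right) - 121 = -121 + R^{2} - 85 R$)
$\left(P{\left(37 \right)} + 8372\right) - p{\left(56,23 - 26 \right)} = \left(\left(-121 + 37^{2} - 3145\right) + 8372\right) - -202 = \left(\left(-121 + 1369 - 3145\right) + 8372\right) + 202 = \left(-1897 + 8372\right) + 202 = 6475 + 202 = 6677$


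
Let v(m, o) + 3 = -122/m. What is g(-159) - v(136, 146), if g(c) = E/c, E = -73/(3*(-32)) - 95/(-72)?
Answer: 3023537/778464 ≈ 3.8840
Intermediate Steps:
v(m, o) = -3 - 122/m
E = 599/288 (E = -73/(-96) - 95*(-1/72) = -73*(-1/96) + 95/72 = 73/96 + 95/72 = 599/288 ≈ 2.0799)
g(c) = 599/(288*c)
g(-159) - v(136, 146) = (599/288)/(-159) - (-3 - 122/136) = (599/288)*(-1/159) - (-3 - 122*1/136) = -599/45792 - (-3 - 61/68) = -599/45792 - 1*(-265/68) = -599/45792 + 265/68 = 3023537/778464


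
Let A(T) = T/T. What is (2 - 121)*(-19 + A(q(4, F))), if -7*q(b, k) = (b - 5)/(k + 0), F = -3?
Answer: 2142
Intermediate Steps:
q(b, k) = -(-5 + b)/(7*k) (q(b, k) = -(b - 5)/(7*(k + 0)) = -(-5 + b)/(7*k))
A(T) = 1
(2 - 121)*(-19 + A(q(4, F))) = (2 - 121)*(-19 + 1) = -119*(-18) = 2142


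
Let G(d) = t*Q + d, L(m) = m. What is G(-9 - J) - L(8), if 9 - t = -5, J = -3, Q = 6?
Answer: 70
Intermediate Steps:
t = 14 (t = 9 - 1*(-5) = 9 + 5 = 14)
G(d) = 84 + d (G(d) = 14*6 + d = 84 + d)
G(-9 - J) - L(8) = (84 + (-9 - 1*(-3))) - 1*8 = (84 + (-9 + 3)) - 8 = (84 - 6) - 8 = 78 - 8 = 70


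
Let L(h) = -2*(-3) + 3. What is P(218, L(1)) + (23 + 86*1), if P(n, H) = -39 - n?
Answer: -148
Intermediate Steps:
L(h) = 9 (L(h) = 6 + 3 = 9)
P(218, L(1)) + (23 + 86*1) = (-39 - 1*218) + (23 + 86*1) = (-39 - 218) + (23 + 86) = -257 + 109 = -148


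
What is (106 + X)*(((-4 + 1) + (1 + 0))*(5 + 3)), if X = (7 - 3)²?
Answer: -1952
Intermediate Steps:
X = 16 (X = 4² = 16)
(106 + X)*(((-4 + 1) + (1 + 0))*(5 + 3)) = (106 + 16)*(((-4 + 1) + (1 + 0))*(5 + 3)) = 122*((-3 + 1)*8) = 122*(-2*8) = 122*(-16) = -1952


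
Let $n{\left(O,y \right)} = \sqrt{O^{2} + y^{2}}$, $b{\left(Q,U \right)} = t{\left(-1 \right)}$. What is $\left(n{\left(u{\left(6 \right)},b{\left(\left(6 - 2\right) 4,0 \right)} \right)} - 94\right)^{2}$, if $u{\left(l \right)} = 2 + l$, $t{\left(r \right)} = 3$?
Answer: $\left(94 - \sqrt{73}\right)^{2} \approx 7302.7$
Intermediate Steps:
$b{\left(Q,U \right)} = 3$
$\left(n{\left(u{\left(6 \right)},b{\left(\left(6 - 2\right) 4,0 \right)} \right)} - 94\right)^{2} = \left(\sqrt{\left(2 + 6\right)^{2} + 3^{2}} - 94\right)^{2} = \left(\sqrt{8^{2} + 9} - 94\right)^{2} = \left(\sqrt{64 + 9} - 94\right)^{2} = \left(\sqrt{73} - 94\right)^{2} = \left(-94 + \sqrt{73}\right)^{2}$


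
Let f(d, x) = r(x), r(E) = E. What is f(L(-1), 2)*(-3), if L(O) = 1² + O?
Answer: -6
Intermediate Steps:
L(O) = 1 + O
f(d, x) = x
f(L(-1), 2)*(-3) = 2*(-3) = -6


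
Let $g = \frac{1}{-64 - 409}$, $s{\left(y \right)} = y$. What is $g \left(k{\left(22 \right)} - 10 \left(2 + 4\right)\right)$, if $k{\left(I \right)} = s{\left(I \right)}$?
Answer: $\frac{38}{473} \approx 0.080338$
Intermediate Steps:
$k{\left(I \right)} = I$
$g = - \frac{1}{473}$ ($g = \frac{1}{-473} = - \frac{1}{473} \approx -0.0021142$)
$g \left(k{\left(22 \right)} - 10 \left(2 + 4\right)\right) = - \frac{22 - 10 \left(2 + 4\right)}{473} = - \frac{22 - 60}{473} = \left(- \frac{1}{473}\right) \left(-38\right) = \frac{38}{473}$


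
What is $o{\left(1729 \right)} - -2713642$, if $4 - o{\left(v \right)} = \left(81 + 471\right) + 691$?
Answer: $2712403$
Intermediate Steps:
$o{\left(v \right)} = -1239$ ($o{\left(v \right)} = 4 - \left(\left(81 + 471\right) + 691\right) = 4 - \left(552 + 691\right) = 4 - 1243 = -1239$)
$o{\left(1729 \right)} - -2713642 = -1239 - -2713642 = -1239 + 2713642 = 2712403$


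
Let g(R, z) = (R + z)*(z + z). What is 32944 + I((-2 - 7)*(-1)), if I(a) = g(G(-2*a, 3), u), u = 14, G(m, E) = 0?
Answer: 33336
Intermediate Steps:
g(R, z) = 2*z*(R + z) (g(R, z) = (R + z)*(2*z) = 2*z*(R + z))
I(a) = 392 (I(a) = 2*14*(0 + 14) = 2*14*14 = 392)
32944 + I((-2 - 7)*(-1)) = 32944 + 392 = 33336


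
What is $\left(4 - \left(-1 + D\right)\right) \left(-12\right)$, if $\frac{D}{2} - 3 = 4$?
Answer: $108$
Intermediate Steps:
$D = 14$ ($D = 6 + 2 \cdot 4 = 6 + 8 = 14$)
$\left(4 - \left(-1 + D\right)\right) \left(-12\right) = \left(4 - \left(-1 + 14\right)\right) \left(-12\right) = \left(4 - 13\right) \left(-12\right) = \left(-9\right) \left(-12\right) = 108$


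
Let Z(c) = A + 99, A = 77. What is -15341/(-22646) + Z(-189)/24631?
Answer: 381849867/557793626 ≈ 0.68457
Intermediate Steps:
Z(c) = 176 (Z(c) = 77 + 99 = 176)
-15341/(-22646) + Z(-189)/24631 = -15341/(-22646) + 176/24631 = -15341*(-1/22646) + 176*(1/24631) = 15341/22646 + 176/24631 = 381849867/557793626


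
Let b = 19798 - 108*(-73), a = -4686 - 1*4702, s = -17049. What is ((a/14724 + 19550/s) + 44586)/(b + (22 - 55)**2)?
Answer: 932662692227/601864087833 ≈ 1.5496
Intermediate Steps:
a = -9388 (a = -4686 - 4702 = -9388)
b = 27682 (b = 19798 - 1*(-7884) = 19798 + 7884 = 27682)
((a/14724 + 19550/s) + 44586)/(b + (22 - 55)**2) = ((-9388/14724 + 19550/(-17049)) + 44586)/(27682 + (22 - 55)**2) = ((-9388*1/14724 + 19550*(-1/17049)) + 44586)/(27682 + (-33)**2) = ((-2347/3681 - 19550/17049) + 44586)/(27682 + 1089) = (-37325851/20919123 + 44586)/28771 = (932662692227/20919123)*(1/28771) = 932662692227/601864087833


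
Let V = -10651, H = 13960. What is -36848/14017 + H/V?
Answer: -588145368/149295067 ≈ -3.9395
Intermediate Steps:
-36848/14017 + H/V = -36848/14017 + 13960/(-10651) = -36848*1/14017 + 13960*(-1/10651) = -36848/14017 - 13960/10651 = -588145368/149295067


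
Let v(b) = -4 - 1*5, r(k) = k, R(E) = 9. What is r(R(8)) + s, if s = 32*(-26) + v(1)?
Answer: -832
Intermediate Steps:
v(b) = -9 (v(b) = -4 - 5 = -9)
s = -841 (s = 32*(-26) - 9 = -832 - 9 = -841)
r(R(8)) + s = 9 - 841 = -832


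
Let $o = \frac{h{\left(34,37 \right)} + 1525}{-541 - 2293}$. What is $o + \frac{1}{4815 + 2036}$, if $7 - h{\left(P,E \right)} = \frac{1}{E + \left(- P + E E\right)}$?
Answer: $- \frac{1107403785}{2049106696} \approx -0.54043$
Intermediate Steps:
$h{\left(P,E \right)} = 7 - \frac{1}{E + E^{2} - P}$ ($h{\left(P,E \right)} = 7 - \frac{1}{E + \left(- P + E E\right)} = 7 - \frac{1}{E + \left(- P + E^{2}\right)} = 7 - \frac{1}{E + \left(E^{2} - P\right)} = 7 - \frac{1}{E + E^{2} - P}$)
$o = - \frac{2101903}{3888248}$ ($o = \frac{\frac{-1 - 238 + 7 \cdot 37 + 7 \cdot 37^{2}}{37 + 37^{2} - 34} + 1525}{-541 - 2293} = \frac{\frac{-1 - 238 + 259 + 7 \cdot 1369}{37 + 1369 - 34} + 1525}{-2834} = \left(\frac{-1 - 238 + 259 + 9583}{1372} + 1525\right) \left(- \frac{1}{2834}\right) = \left(\frac{1}{1372} \cdot 9603 + 1525\right) \left(- \frac{1}{2834}\right) = \left(\frac{9603}{1372} + 1525\right) \left(- \frac{1}{2834}\right) = \frac{2101903}{1372} \left(- \frac{1}{2834}\right) = - \frac{2101903}{3888248} \approx -0.54058$)
$o + \frac{1}{4815 + 2036} = - \frac{2101903}{3888248} + \frac{1}{4815 + 2036} = - \frac{2101903}{3888248} + \frac{1}{6851} = - \frac{1107403785}{2049106696}$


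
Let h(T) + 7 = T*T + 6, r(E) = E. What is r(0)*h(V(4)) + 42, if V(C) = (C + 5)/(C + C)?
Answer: 42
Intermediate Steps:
V(C) = (5 + C)/(2*C) (V(C) = (5 + C)/((2*C)) = (5 + C)*(1/(2*C)) = (5 + C)/(2*C))
h(T) = -1 + T**2 (h(T) = -7 + (T*T + 6) = -7 + (T**2 + 6) = -7 + (6 + T**2) = -1 + T**2)
r(0)*h(V(4)) + 42 = 0*(-1 + ((1/2)*(5 + 4)/4)**2) + 42 = 0*(-1 + ((1/2)*(1/4)*9)**2) + 42 = 0*(-1 + (9/8)**2) + 42 = 0*(-1 + 81/64) + 42 = 0*(17/64) + 42 = 0 + 42 = 42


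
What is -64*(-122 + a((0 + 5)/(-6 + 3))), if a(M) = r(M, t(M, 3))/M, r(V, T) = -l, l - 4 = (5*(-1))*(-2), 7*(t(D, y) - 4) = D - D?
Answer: 36352/5 ≈ 7270.4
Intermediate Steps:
t(D, y) = 4 (t(D, y) = 4 + (D - D)/7 = 4 + (⅐)*0 = 4 + 0 = 4)
l = 14 (l = 4 + (5*(-1))*(-2) = 4 - 5*(-2) = 4 + 10 = 14)
r(V, T) = -14 (r(V, T) = -1*14 = -14)
a(M) = -14/M
-64*(-122 + a((0 + 5)/(-6 + 3))) = -64*(-122 - 14*(-6 + 3)/(0 + 5)) = -64*(-122 - 14/(5/(-3))) = -64*(-122 - 14/(5*(-⅓))) = -64*(-122 - 14/(-5/3)) = -64*(-122 - 14*(-⅗)) = -64*(-122 + 42/5) = -64*(-568/5) = 36352/5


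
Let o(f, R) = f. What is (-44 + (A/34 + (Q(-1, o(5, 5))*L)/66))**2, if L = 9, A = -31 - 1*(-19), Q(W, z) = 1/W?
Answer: 276856321/139876 ≈ 1979.3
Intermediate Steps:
A = -12 (A = -31 + 19 = -12)
(-44 + (A/34 + (Q(-1, o(5, 5))*L)/66))**2 = (-44 + (-12/34 + (9/(-1))/66))**2 = (-44 + (-12*1/34 - 1*9*(1/66)))**2 = (-44 + (-6/17 - 9*1/66))**2 = (-44 + (-6/17 - 3/22))**2 = (-44 - 183/374)**2 = (-16639/374)**2 = 276856321/139876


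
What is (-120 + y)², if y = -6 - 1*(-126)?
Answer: 0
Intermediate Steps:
y = 120 (y = -6 + 126 = 120)
(-120 + y)² = (-120 + 120)² = 0² = 0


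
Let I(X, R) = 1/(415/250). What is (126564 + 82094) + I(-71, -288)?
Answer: 17318664/83 ≈ 2.0866e+5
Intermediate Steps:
I(X, R) = 50/83 (I(X, R) = 1/(415*(1/250)) = 1/(83/50) = 50/83)
(126564 + 82094) + I(-71, -288) = (126564 + 82094) + 50/83 = 208658 + 50/83 = 17318664/83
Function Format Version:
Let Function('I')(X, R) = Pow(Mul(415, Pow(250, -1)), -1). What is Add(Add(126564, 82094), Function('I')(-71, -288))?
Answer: Rational(17318664, 83) ≈ 2.0866e+5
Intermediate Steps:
Function('I')(X, R) = Rational(50, 83) (Function('I')(X, R) = Pow(Mul(415, Rational(1, 250)), -1) = Pow(Rational(83, 50), -1) = Rational(50, 83))
Add(Add(126564, 82094), Function('I')(-71, -288)) = Add(Add(126564, 82094), Rational(50, 83)) = Add(208658, Rational(50, 83)) = Rational(17318664, 83)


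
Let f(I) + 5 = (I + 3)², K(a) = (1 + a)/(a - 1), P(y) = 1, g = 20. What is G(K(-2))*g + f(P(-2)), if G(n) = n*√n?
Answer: 11 + 20*√3/9 ≈ 14.849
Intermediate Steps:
K(a) = (1 + a)/(-1 + a)
f(I) = -5 + (3 + I)² (f(I) = -5 + (I + 3)² = -5 + (3 + I)²)
G(n) = n^(3/2)
G(K(-2))*g + f(P(-2)) = ((1 - 2)/(-1 - 2))^(3/2)*20 + (-5 + (3 + 1)²) = (-1/(-3))^(3/2)*20 + (-5 + 4²) = (-⅓*(-1))^(3/2)*20 + (-5 + 16) = (⅓)^(3/2)*20 + 11 = (√3/9)*20 + 11 = 20*√3/9 + 11 = 11 + 20*√3/9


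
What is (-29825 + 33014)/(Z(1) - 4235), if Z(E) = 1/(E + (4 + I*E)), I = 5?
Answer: -31890/42349 ≈ -0.75303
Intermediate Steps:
Z(E) = 1/(4 + 6*E) (Z(E) = 1/(E + (4 + 5*E)) = 1/(4 + 6*E))
(-29825 + 33014)/(Z(1) - 4235) = (-29825 + 33014)/(1/(2*(2 + 3*1)) - 4235) = 3189/(1/(2*(2 + 3)) - 4235) = 3189/((½)/5 - 4235) = 3189/((½)*(⅕) - 4235) = 3189/(⅒ - 4235) = 3189/(-42349/10) = 3189*(-10/42349) = -31890/42349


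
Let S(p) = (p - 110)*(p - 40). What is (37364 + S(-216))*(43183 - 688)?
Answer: 5134245900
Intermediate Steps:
S(p) = (-110 + p)*(-40 + p)
(37364 + S(-216))*(43183 - 688) = (37364 + (4400 + (-216)**2 - 150*(-216)))*(43183 - 688) = (37364 + (4400 + 46656 + 32400))*42495 = (37364 + 83456)*42495 = 120820*42495 = 5134245900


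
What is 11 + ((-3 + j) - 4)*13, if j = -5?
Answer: -145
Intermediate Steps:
11 + ((-3 + j) - 4)*13 = 11 + ((-3 - 5) - 4)*13 = 11 + (-8 - 4)*13 = 11 - 12*13 = 11 - 156 = -145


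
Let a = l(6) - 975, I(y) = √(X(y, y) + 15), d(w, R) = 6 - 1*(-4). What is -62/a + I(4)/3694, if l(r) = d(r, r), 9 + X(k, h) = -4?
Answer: 62/965 + √2/3694 ≈ 0.064632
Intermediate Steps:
X(k, h) = -13 (X(k, h) = -9 - 4 = -13)
d(w, R) = 10 (d(w, R) = 6 + 4 = 10)
l(r) = 10
I(y) = √2 (I(y) = √(-13 + 15) = √2)
a = -965 (a = 10 - 975 = -965)
-62/a + I(4)/3694 = -62/(-965) + √2/3694 = -62*(-1/965) + √2*(1/3694) = 62/965 + √2/3694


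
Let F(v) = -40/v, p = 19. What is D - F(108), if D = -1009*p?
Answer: -517607/27 ≈ -19171.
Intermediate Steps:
D = -19171 (D = -1009*19 = -19171)
D - F(108) = -19171 - (-40)/108 = -19171 - 1*(-10/27) = -19171 + 10/27 = -517607/27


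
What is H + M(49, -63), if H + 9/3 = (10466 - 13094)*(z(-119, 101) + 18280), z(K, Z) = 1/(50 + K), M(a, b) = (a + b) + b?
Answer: -1104917284/23 ≈ -4.8040e+7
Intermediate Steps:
M(a, b) = a + 2*b
H = -1104915513/23 (H = -3 + (10466 - 13094)*(1/(50 - 119) + 18280) = -3 - 2628*(1/(-69) + 18280) = -3 - 2628*(-1/69 + 18280) = -3 - 2628*1261319/69 = -3 - 1104915444/23 = -1104915513/23 ≈ -4.8040e+7)
H + M(49, -63) = -1104915513/23 + (49 + 2*(-63)) = -1104915513/23 + (49 - 126) = -1104915513/23 - 77 = -1104917284/23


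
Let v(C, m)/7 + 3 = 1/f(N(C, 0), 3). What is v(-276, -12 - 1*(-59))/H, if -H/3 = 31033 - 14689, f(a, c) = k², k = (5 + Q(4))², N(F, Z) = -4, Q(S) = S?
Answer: 68887/160849476 ≈ 0.00042827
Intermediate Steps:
k = 81 (k = (5 + 4)² = 9² = 81)
f(a, c) = 6561 (f(a, c) = 81² = 6561)
H = -49032 (H = -3*(31033 - 14689) = -3*16344 = -49032)
v(C, m) = -137774/6561 (v(C, m) = -21 + 7/6561 = -137774/6561)
v(-276, -12 - 1*(-59))/H = -137774/6561/(-49032) = -137774/6561*(-1/49032) = 68887/160849476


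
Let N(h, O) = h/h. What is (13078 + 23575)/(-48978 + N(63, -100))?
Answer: -36653/48977 ≈ -0.74837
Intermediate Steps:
N(h, O) = 1
(13078 + 23575)/(-48978 + N(63, -100)) = (13078 + 23575)/(-48978 + 1) = 36653/(-48977) = 36653*(-1/48977) = -36653/48977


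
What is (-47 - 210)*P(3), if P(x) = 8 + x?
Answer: -2827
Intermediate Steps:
(-47 - 210)*P(3) = (-47 - 210)*(8 + 3) = -257*11 = -2827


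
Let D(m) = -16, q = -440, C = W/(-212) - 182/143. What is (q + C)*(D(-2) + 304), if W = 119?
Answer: -74185704/583 ≈ -1.2725e+5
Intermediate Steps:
C = -4277/2332 (C = 119/(-212) - 182/143 = 119*(-1/212) - 182*1/143 = -119/212 - 14/11 = -4277/2332 ≈ -1.8340)
(q + C)*(D(-2) + 304) = (-440 - 4277/2332)*(-16 + 304) = -1030357/2332*288 = -74185704/583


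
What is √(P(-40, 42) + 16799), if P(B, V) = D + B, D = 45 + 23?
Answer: √16827 ≈ 129.72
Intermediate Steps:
D = 68
P(B, V) = 68 + B
√(P(-40, 42) + 16799) = √((68 - 40) + 16799) = √(28 + 16799) = √16827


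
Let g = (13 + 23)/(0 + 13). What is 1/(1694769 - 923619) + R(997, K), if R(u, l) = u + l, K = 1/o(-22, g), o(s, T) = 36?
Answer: 4613147831/4626900 ≈ 997.03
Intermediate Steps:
g = 36/13 ≈ 2.7692
K = 1/36 ≈ 0.027778
R(u, l) = l + u
1/(1694769 - 923619) + R(997, K) = 1/(1694769 - 923619) + (1/36 + 997) = 1/771150 + 35893/36 = 4613147831/4626900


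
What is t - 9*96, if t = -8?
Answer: -872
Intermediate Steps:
t - 9*96 = -8 - 9*96 = -8 - 864 = -872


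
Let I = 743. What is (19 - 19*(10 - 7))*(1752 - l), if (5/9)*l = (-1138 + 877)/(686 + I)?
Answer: -475774782/7145 ≈ -66589.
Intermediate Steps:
l = -2349/7145 (l = 9*((-1138 + 877)/(686 + 743))/5 = 9*(-261/1429)/5 = 9*(-261*1/1429)/5 = (9/5)*(-261/1429) = -2349/7145 ≈ -0.32876)
(19 - 19*(10 - 7))*(1752 - l) = (19 - 19*(10 - 7))*(1752 - 1*(-2349/7145)) = (19 - 19*3)*(1752 + 2349/7145) = (19 - 57)*(12520389/7145) = -38*12520389/7145 = -475774782/7145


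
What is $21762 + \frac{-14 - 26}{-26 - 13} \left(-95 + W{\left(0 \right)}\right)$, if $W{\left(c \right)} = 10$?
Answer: $\frac{845318}{39} \approx 21675.0$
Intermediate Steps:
$21762 + \frac{-14 - 26}{-26 - 13} \left(-95 + W{\left(0 \right)}\right) = 21762 + \frac{-14 - 26}{-26 - 13} \left(-95 + 10\right) = 21762 + - \frac{40}{-39} \left(-85\right) = 21762 + \left(-40\right) \left(- \frac{1}{39}\right) \left(-85\right) = 21762 + \frac{40}{39} \left(-85\right) = 21762 - \frac{3400}{39} = \frac{845318}{39}$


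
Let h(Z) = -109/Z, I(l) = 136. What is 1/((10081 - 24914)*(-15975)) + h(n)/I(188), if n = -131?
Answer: 25828349891/4221629029800 ≈ 0.0061181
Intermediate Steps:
1/((10081 - 24914)*(-15975)) + h(n)/I(188) = 1/((10081 - 24914)*(-15975)) - 109/(-131)/136 = -1/15975/(-14833) - 109*(-1/131)*(1/136) = -1/14833*(-1/15975) + (109/131)*(1/136) = 1/236957175 + 109/17816 = 25828349891/4221629029800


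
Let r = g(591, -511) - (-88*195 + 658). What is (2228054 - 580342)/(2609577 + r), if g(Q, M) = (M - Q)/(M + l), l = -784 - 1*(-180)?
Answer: 167018080/266189017 ≈ 0.62744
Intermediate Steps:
l = -604 (l = -784 + 180 = -604)
g(Q, M) = (M - Q)/(-604 + M) (g(Q, M) = (M - Q)/(M - 604) = (M - Q)/(-604 + M))
r = 18400832/1115 (r = (-511 - 1*591)/(-604 - 511) - (-88*195 + 658) = (-511 - 591)/(-1115) - (-17160 + 658) = -1/1115*(-1102) - 1*(-16502) = 1102/1115 + 16502 = 18400832/1115 ≈ 16503.)
(2228054 - 580342)/(2609577 + r) = (2228054 - 580342)/(2609577 + 18400832/1115) = 1647712/(2928079187/1115) = 1647712*(1115/2928079187) = 167018080/266189017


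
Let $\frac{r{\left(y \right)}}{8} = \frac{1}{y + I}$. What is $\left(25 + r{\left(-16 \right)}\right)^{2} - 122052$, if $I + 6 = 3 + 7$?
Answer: $- \frac{1093139}{9} \approx -1.2146 \cdot 10^{5}$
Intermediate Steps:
$I = 4$ ($I = -6 + \left(3 + 7\right) = -6 + 10 = 4$)
$r{\left(y \right)} = \frac{8}{4 + y}$ ($r{\left(y \right)} = \frac{8}{y + 4} = \frac{8}{4 + y}$)
$\left(25 + r{\left(-16 \right)}\right)^{2} - 122052 = \left(25 + \frac{8}{4 - 16}\right)^{2} - 122052 = \left(25 + \frac{8}{-12}\right)^{2} - 122052 = \left(25 + 8 \left(- \frac{1}{12}\right)\right)^{2} - 122052 = \left(25 - \frac{2}{3}\right)^{2} - 122052 = \left(\frac{73}{3}\right)^{2} - 122052 = \frac{5329}{9} - 122052 = - \frac{1093139}{9}$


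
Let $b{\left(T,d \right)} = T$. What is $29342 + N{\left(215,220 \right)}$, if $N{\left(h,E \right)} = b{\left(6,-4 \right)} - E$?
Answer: $29128$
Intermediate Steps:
$N{\left(h,E \right)} = 6 - E$
$29342 + N{\left(215,220 \right)} = 29342 + \left(6 - 220\right) = 29342 - 214 = 29128$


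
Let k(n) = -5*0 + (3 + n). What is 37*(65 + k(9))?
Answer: 2849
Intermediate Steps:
k(n) = 3 + n (k(n) = 0 + (3 + n) = 3 + n)
37*(65 + k(9)) = 37*(65 + (3 + 9)) = 37*(65 + 12) = 37*77 = 2849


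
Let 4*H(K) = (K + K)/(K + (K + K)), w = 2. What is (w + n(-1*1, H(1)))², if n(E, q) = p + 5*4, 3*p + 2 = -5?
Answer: 3481/9 ≈ 386.78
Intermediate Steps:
p = -7/3 (p = -⅔ + (⅓)*(-5) = -⅔ - 5/3 = -7/3 ≈ -2.3333)
H(K) = ⅙ (H(K) = ((K + K)/(K + (K + K)))/4 = ((2*K)/(K + 2*K))/4 = ((2*K)/((3*K)))/4 = ((2*K)*(1/(3*K)))/4 = (¼)*(⅔) = ⅙)
n(E, q) = 53/3 (n(E, q) = -7/3 + 5*4 = -7/3 + 20 = 53/3)
(w + n(-1*1, H(1)))² = (2 + 53/3)² = (59/3)² = 3481/9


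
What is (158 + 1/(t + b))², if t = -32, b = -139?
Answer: 729918289/29241 ≈ 24962.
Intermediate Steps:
(158 + 1/(t + b))² = (158 + 1/(-32 - 139))² = (158 + 1/(-171))² = (158 - 1/171)² = (27017/171)² = 729918289/29241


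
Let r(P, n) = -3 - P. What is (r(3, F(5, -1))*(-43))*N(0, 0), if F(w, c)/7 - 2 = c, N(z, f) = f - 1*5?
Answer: -1290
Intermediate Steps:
N(z, f) = -5 + f (N(z, f) = f - 5 = -5 + f)
F(w, c) = 14 + 7*c
(r(3, F(5, -1))*(-43))*N(0, 0) = ((-3 - 1*3)*(-43))*(-5 + 0) = ((-3 - 3)*(-43))*(-5) = -6*(-43)*(-5) = 258*(-5) = -1290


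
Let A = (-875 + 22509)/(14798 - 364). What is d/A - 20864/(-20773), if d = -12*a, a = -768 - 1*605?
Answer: 2470286862604/224701541 ≈ 10994.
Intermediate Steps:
a = -1373 (a = -768 - 605 = -1373)
A = 10817/7217 (A = 21634/14434 = 21634*(1/14434) = 10817/7217 ≈ 1.4988)
d = 16476 (d = -12*(-1373) = 16476)
d/A - 20864/(-20773) = 16476/(10817/7217) - 20864/(-20773) = 16476*(7217/10817) - 20864*(-1/20773) = 118907292/10817 + 20864/20773 = 2470286862604/224701541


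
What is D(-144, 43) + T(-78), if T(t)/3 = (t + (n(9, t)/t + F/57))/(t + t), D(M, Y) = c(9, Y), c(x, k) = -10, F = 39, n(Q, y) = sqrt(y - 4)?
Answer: -647/76 + I*sqrt(82)/4056 ≈ -8.5132 + 0.0022326*I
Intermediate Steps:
n(Q, y) = sqrt(-4 + y)
D(M, Y) = -10
T(t) = 3*(13/19 + t + sqrt(-4 + t)/t)/(2*t) (T(t) = 3*((t + (sqrt(-4 + t)/t + 39/57))/(t + t)) = 3*((t + (sqrt(-4 + t)/t + 39*(1/57)))/((2*t))) = 3*((t + (sqrt(-4 + t)/t + 13/19))*(1/(2*t))) = 3*((t + (13/19 + sqrt(-4 + t)/t))*(1/(2*t))) = 3*((13/19 + t + sqrt(-4 + t)/t)*(1/(2*t))) = 3*((13/19 + t + sqrt(-4 + t)/t)/(2*t)) = 3*(13/19 + t + sqrt(-4 + t)/t)/(2*t))
D(-144, 43) + T(-78) = -10 + (3/38)*(13*(-78) + 19*(-78)**2 + 19*sqrt(-4 - 78))/(-78)**2 = -10 + (3/38)*(1/6084)*(-1014 + 19*6084 + 19*sqrt(-82)) = -10 + (3/38)*(1/6084)*(-1014 + 115596 + 19*(I*sqrt(82))) = -10 + (3/38)*(1/6084)*(-1014 + 115596 + 19*I*sqrt(82)) = -10 + (3/38)*(1/6084)*(114582 + 19*I*sqrt(82)) = -10 + (113/76 + I*sqrt(82)/4056) = -647/76 + I*sqrt(82)/4056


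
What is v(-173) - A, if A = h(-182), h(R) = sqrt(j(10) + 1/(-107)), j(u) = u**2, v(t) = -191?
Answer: -191 - sqrt(1144793)/107 ≈ -201.00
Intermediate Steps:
h(R) = sqrt(1144793)/107 (h(R) = sqrt(10**2 + 1/(-107)) = sqrt(100 - 1/107) = sqrt(10699/107) = sqrt(1144793)/107)
A = sqrt(1144793)/107 ≈ 9.9995
v(-173) - A = -191 - sqrt(1144793)/107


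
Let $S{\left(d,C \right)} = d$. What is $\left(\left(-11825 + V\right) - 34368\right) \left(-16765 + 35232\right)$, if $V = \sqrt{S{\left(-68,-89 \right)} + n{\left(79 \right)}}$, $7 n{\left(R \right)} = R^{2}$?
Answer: $-853046131 + \frac{18467 \sqrt{40355}}{7} \approx -8.5252 \cdot 10^{8}$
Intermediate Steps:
$n{\left(R \right)} = \frac{R^{2}}{7}$
$V = \frac{\sqrt{40355}}{7}$ ($V = \sqrt{-68 + \frac{79^{2}}{7}} = \sqrt{-68 + \frac{1}{7} \cdot 6241} = \sqrt{-68 + \frac{6241}{7}} = \sqrt{\frac{5765}{7}} = \frac{\sqrt{40355}}{7} \approx 28.698$)
$\left(\left(-11825 + V\right) - 34368\right) \left(-16765 + 35232\right) = \left(\left(-11825 + \frac{\sqrt{40355}}{7}\right) - 34368\right) \left(-16765 + 35232\right) = \left(-46193 + \frac{\sqrt{40355}}{7}\right) 18467 = -853046131 + \frac{18467 \sqrt{40355}}{7}$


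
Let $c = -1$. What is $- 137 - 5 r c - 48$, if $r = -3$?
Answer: $2007$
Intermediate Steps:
$- 137 - 5 r c - 48 = - 137 \left(-5\right) \left(-3\right) \left(-1\right) - 48 = - 137 \cdot 15 \left(-1\right) - 48 = \left(-137\right) \left(-15\right) - 48 = 2055 - 48 = 2007$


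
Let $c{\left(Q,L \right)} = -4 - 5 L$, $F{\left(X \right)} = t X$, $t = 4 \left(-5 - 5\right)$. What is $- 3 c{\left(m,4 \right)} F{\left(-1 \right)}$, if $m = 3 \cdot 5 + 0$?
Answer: $2880$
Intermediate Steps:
$t = -40$ ($t = 4 \left(-10\right) = -40$)
$m = 15$ ($m = 15 + 0 = 15$)
$F{\left(X \right)} = - 40 X$
$- 3 c{\left(m,4 \right)} F{\left(-1 \right)} = - 3 \left(-4 - 20\right) \left(\left(-40\right) \left(-1\right)\right) = - 3 \left(-4 - 20\right) 40 = \left(-3\right) \left(-24\right) 40 = 72 \cdot 40 = 2880$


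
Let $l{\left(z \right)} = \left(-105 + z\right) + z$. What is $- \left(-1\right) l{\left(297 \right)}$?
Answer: $489$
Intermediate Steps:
$l{\left(z \right)} = -105 + 2 z$
$- \left(-1\right) l{\left(297 \right)} = - \left(-1\right) \left(-105 + 2 \cdot 297\right) = - \left(-1\right) \left(-105 + 594\right) = - \left(-1\right) 489 = \left(-1\right) \left(-489\right) = 489$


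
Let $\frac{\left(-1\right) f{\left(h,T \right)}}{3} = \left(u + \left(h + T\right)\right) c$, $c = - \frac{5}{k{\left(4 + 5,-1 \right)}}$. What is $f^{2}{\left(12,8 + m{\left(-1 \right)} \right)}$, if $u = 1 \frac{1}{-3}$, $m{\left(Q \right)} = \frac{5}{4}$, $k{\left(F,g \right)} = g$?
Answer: $\frac{1575025}{16} \approx 98439.0$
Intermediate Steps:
$c = 5$ ($c = - \frac{5}{-1} = \left(-5\right) \left(-1\right) = 5$)
$m{\left(Q \right)} = \frac{5}{4}$ ($m{\left(Q \right)} = 5 \cdot \frac{1}{4} = \frac{5}{4}$)
$u = - \frac{1}{3}$ ($u = 1 \left(- \frac{1}{3}\right) = - \frac{1}{3} \approx -0.33333$)
$f{\left(h,T \right)} = 5 - 15 T - 15 h$ ($f{\left(h,T \right)} = - 3 \left(- \frac{1}{3} + \left(h + T\right)\right) 5 = - 3 \left(- \frac{1}{3} + \left(T + h\right)\right) 5 = - 3 \left(- \frac{1}{3} + T + h\right) 5 = - 3 \left(- \frac{5}{3} + 5 T + 5 h\right) = 5 - 15 T - 15 h$)
$f^{2}{\left(12,8 + m{\left(-1 \right)} \right)} = \left(5 - 15 \left(8 + \frac{5}{4}\right) - 180\right)^{2} = \left(5 - \frac{555}{4} - 180\right)^{2} = \left(- \frac{1255}{4}\right)^{2} = \frac{1575025}{16}$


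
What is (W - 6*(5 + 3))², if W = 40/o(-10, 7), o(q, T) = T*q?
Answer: 115600/49 ≈ 2359.2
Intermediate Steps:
W = -4/7 (W = 40/((7*(-10))) = 40/(-70) = 40*(-1/70) = -4/7 ≈ -0.57143)
(W - 6*(5 + 3))² = (-4/7 - 6*(5 + 3))² = (-4/7 - 6*8)² = (-4/7 - 48)² = (-340/7)² = 115600/49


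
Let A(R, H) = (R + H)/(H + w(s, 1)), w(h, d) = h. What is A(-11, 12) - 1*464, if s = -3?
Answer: -4175/9 ≈ -463.89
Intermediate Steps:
A(R, H) = (H + R)/(-3 + H) (A(R, H) = (R + H)/(H - 3) = (H + R)/(-3 + H))
A(-11, 12) - 1*464 = (12 - 11)/(-3 + 12) - 1*464 = 1/9 - 464 = (⅑)*1 - 464 = ⅑ - 464 = -4175/9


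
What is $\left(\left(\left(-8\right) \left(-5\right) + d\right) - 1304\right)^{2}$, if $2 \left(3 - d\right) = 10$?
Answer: $1602756$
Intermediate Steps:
$d = -2$ ($d = 3 - 5 = -2$)
$\left(\left(\left(-8\right) \left(-5\right) + d\right) - 1304\right)^{2} = \left(\left(\left(-8\right) \left(-5\right) - 2\right) - 1304\right)^{2} = \left(\left(40 - 2\right) - 1304\right)^{2} = \left(38 - 1304\right)^{2} = \left(-1266\right)^{2} = 1602756$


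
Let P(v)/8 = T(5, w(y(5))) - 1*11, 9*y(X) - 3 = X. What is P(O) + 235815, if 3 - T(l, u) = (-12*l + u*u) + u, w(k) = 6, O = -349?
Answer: 235895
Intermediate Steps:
y(X) = ⅓ + X/9
T(l, u) = 3 - u - u² + 12*l (T(l, u) = 3 - ((-12*l + u*u) + u) = 3 - ((-12*l + u²) + u) = 3 - ((u² - 12*l) + u) = 3 - (u + u² - 12*l) = 3 + (-u - u² + 12*l) = 3 - u - u² + 12*l)
P(v) = 80 (P(v) = 8*((3 - 1*6 - 1*6² + 12*5) - 1*11) = 8*((3 - 6 - 1*36 + 60) - 11) = 8*((3 - 6 - 36 + 60) - 11) = 8*(21 - 11) = 8*10 = 80)
P(O) + 235815 = 80 + 235815 = 235895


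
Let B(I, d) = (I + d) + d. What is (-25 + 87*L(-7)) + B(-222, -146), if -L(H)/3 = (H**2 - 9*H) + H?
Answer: -27944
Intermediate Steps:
B(I, d) = I + 2*d
L(H) = -3*H**2 + 24*H (L(H) = -3*((H**2 - 9*H) + H) = -3*(H**2 - 8*H) = -3*H**2 + 24*H)
(-25 + 87*L(-7)) + B(-222, -146) = (-25 + 87*(3*(-7)*(8 - 1*(-7)))) + (-222 + 2*(-146)) = (-25 + 87*(3*(-7)*(8 + 7))) + (-222 - 292) = (-25 + 87*(3*(-7)*15)) - 514 = (-25 + 87*(-315)) - 514 = (-25 - 27405) - 514 = -27430 - 514 = -27944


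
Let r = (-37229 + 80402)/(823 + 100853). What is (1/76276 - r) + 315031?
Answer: 101800011544741/323143274 ≈ 3.1503e+5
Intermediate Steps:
r = 14391/33892 (r = 43173/101676 = 43173*(1/101676) = 14391/33892 ≈ 0.42461)
(1/76276 - r) + 315031 = (1/76276 - 1*14391/33892) + 315031 = (1/76276 - 14391/33892) + 315031 = -137206753/323143274 + 315031 = 101800011544741/323143274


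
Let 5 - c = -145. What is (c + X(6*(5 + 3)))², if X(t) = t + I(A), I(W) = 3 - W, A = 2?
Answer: 39601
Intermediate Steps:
c = 150 (c = 5 - 1*(-145) = 5 + 145 = 150)
X(t) = 1 + t (X(t) = t + (3 - 1*2) = t + (3 - 2) = t + 1 = 1 + t)
(c + X(6*(5 + 3)))² = (150 + (1 + 6*(5 + 3)))² = (150 + (1 + 6*8))² = (150 + (1 + 48))² = (150 + 49)² = 199² = 39601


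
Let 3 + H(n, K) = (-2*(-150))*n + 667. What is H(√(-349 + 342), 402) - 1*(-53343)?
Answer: 54007 + 300*I*√7 ≈ 54007.0 + 793.73*I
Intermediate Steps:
H(n, K) = 664 + 300*n (H(n, K) = -3 + ((-2*(-150))*n + 667) = -3 + (300*n + 667) = -3 + (667 + 300*n) = 664 + 300*n)
H(√(-349 + 342), 402) - 1*(-53343) = (664 + 300*√(-349 + 342)) - 1*(-53343) = (664 + 300*√(-7)) + 53343 = (664 + 300*(I*√7)) + 53343 = (664 + 300*I*√7) + 53343 = 54007 + 300*I*√7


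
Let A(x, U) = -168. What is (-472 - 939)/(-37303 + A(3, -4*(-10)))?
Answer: 1411/37471 ≈ 0.037656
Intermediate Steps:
(-472 - 939)/(-37303 + A(3, -4*(-10))) = (-472 - 939)/(-37303 - 168) = -1411/(-37471) = -1411*(-1/37471) = 1411/37471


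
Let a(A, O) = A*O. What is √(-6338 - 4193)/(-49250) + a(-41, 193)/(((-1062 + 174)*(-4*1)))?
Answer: -7913/3552 - I*√10531/49250 ≈ -2.2278 - 0.0020837*I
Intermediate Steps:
√(-6338 - 4193)/(-49250) + a(-41, 193)/(((-1062 + 174)*(-4*1))) = √(-6338 - 4193)/(-49250) + (-41*193)/(((-1062 + 174)*(-4*1))) = √(-10531)*(-1/49250) - 7913/((-888*(-4))) = (I*√10531)*(-1/49250) - 7913/3552 = -I*√10531/49250 - 7913*1/3552 = -I*√10531/49250 - 7913/3552 = -7913/3552 - I*√10531/49250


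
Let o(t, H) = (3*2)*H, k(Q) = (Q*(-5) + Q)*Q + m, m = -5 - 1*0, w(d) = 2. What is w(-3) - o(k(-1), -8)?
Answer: 50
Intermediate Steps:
m = -5 (m = -5 + 0 = -5)
k(Q) = -5 - 4*Q² (k(Q) = (Q*(-5) + Q)*Q - 5 = (-5*Q + Q)*Q - 5 = (-4*Q)*Q - 5 = -4*Q² - 5 = -5 - 4*Q²)
o(t, H) = 6*H
w(-3) - o(k(-1), -8) = 2 - 6*(-8) = 2 - 1*(-48) = 2 + 48 = 50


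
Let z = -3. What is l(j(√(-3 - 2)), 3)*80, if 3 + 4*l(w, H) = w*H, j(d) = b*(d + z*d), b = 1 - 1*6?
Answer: -60 + 600*I*√5 ≈ -60.0 + 1341.6*I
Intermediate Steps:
b = -5 (b = 1 - 6 = -5)
j(d) = 10*d (j(d) = -5*(d - 3*d) = -(-10)*d = 10*d)
l(w, H) = -¾ + H*w/4 (l(w, H) = -¾ + (w*H)/4 = -¾ + (H*w)/4 = -¾ + H*w/4)
l(j(√(-3 - 2)), 3)*80 = (-¾ + (¼)*3*(10*√(-3 - 2)))*80 = (-¾ + (¼)*3*(10*√(-5)))*80 = (-¾ + (¼)*3*(10*(I*√5)))*80 = (-¾ + (¼)*3*(10*I*√5))*80 = (-¾ + 15*I*√5/2)*80 = -60 + 600*I*√5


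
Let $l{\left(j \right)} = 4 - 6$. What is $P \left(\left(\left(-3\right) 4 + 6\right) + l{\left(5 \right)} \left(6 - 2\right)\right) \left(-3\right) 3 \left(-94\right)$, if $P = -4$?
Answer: $47376$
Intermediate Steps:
$l{\left(j \right)} = -2$ ($l{\left(j \right)} = 4 - 6 = -2$)
$P \left(\left(\left(-3\right) 4 + 6\right) + l{\left(5 \right)} \left(6 - 2\right)\right) \left(-3\right) 3 \left(-94\right) = - 4 \left(\left(\left(-3\right) 4 + 6\right) - 2 \left(6 - 2\right)\right) \left(-3\right) 3 \left(-94\right) = - 4 \left(\left(-12 + 6\right) - 8\right) \left(-3\right) 3 \left(-94\right) = - 4 \left(-6 - 8\right) \left(-3\right) 3 \left(-94\right) = \left(-4\right) \left(-14\right) \left(-3\right) 3 \left(-94\right) = 56 \left(-3\right) 3 \left(-94\right) = \left(-168\right) 3 \left(-94\right) = \left(-504\right) \left(-94\right) = 47376$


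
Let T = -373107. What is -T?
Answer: 373107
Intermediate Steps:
-T = -1*(-373107) = 373107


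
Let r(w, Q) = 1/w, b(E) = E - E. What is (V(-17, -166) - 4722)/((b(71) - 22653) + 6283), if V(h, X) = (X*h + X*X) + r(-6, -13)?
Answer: -30787/19644 ≈ -1.5672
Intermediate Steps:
b(E) = 0
V(h, X) = -1/6 + X**2 + X*h (V(h, X) = (X*h + X*X) + 1/(-6) = (X*h + X**2) - 1/6 = (X**2 + X*h) - 1/6 = -1/6 + X**2 + X*h)
(V(-17, -166) - 4722)/((b(71) - 22653) + 6283) = ((-1/6 + (-166)**2 - 166*(-17)) - 4722)/((0 - 22653) + 6283) = ((-1/6 + 27556 + 2822) - 4722)/(-22653 + 6283) = (182267/6 - 4722)/(-16370) = (153935/6)*(-1/16370) = -30787/19644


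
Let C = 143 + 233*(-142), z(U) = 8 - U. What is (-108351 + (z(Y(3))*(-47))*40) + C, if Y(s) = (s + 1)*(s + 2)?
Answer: -118734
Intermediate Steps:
Y(s) = (1 + s)*(2 + s)
C = -32943 (C = 143 - 33086 = -32943)
(-108351 + (z(Y(3))*(-47))*40) + C = (-108351 + ((8 - (2 + 3² + 3*3))*(-47))*40) - 32943 = (-108351 + ((8 - (2 + 9 + 9))*(-47))*40) - 32943 = (-108351 + ((8 - 1*20)*(-47))*40) - 32943 = (-108351 + ((8 - 20)*(-47))*40) - 32943 = (-108351 - 12*(-47)*40) - 32943 = (-108351 + 564*40) - 32943 = (-108351 + 22560) - 32943 = -85791 - 32943 = -118734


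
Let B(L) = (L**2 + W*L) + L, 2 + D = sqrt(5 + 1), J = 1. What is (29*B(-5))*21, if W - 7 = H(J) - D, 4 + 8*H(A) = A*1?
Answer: -112665/8 + 3045*sqrt(6) ≈ -6624.4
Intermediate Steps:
D = -2 + sqrt(6) (D = -2 + sqrt(5 + 1) = -2 + sqrt(6) ≈ 0.44949)
H(A) = -1/2 + A/8 (H(A) = -1/2 + (A*1)/8 = -1/2 + A/8)
W = 69/8 - sqrt(6) (W = 7 + ((-1/2 + (1/8)*1) - (-2 + sqrt(6))) = 7 + ((-1/2 + 1/8) + (2 - sqrt(6))) = 7 + (-3/8 + (2 - sqrt(6))) = 7 + (13/8 - sqrt(6)) = 69/8 - sqrt(6) ≈ 6.1755)
B(L) = L + L**2 + L*(69/8 - sqrt(6)) (B(L) = (L**2 + (69/8 - sqrt(6))*L) + L = (L**2 + L*(69/8 - sqrt(6))) + L = L + L**2 + L*(69/8 - sqrt(6)))
(29*B(-5))*21 = (29*((1/8)*(-5)*(77 - 8*sqrt(6) + 8*(-5))))*21 = (29*((1/8)*(-5)*(77 - 8*sqrt(6) - 40)))*21 = (29*((1/8)*(-5)*(37 - 8*sqrt(6))))*21 = (29*(-185/8 + 5*sqrt(6)))*21 = (-5365/8 + 145*sqrt(6))*21 = -112665/8 + 3045*sqrt(6)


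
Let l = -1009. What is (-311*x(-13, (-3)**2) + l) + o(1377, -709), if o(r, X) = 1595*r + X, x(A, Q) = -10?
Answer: 2197707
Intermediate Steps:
o(r, X) = X + 1595*r
(-311*x(-13, (-3)**2) + l) + o(1377, -709) = (-311*(-10) - 1009) + (-709 + 1595*1377) = (3110 - 1009) + (-709 + 2196315) = 2101 + 2195606 = 2197707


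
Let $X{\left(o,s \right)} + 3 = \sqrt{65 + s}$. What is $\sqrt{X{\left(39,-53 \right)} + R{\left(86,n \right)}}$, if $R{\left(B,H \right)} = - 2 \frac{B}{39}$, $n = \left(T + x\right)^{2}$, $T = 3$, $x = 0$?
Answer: $\frac{\sqrt{-11271 + 3042 \sqrt{3}}}{39} \approx 1.9865 i$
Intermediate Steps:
$X{\left(o,s \right)} = -3 + \sqrt{65 + s}$
$n = 9$ ($n = \left(3 + 0\right)^{2} = 3^{2} = 9$)
$R{\left(B,H \right)} = - \frac{2 B}{39}$ ($R{\left(B,H \right)} = - 2 B \frac{1}{39} = - 2 \frac{B}{39} = - \frac{2 B}{39}$)
$\sqrt{X{\left(39,-53 \right)} + R{\left(86,n \right)}} = \sqrt{\left(-3 + \sqrt{65 - 53}\right) - \frac{172}{39}} = \sqrt{\left(-3 + \sqrt{12}\right) - \frac{172}{39}} = \sqrt{\left(-3 + 2 \sqrt{3}\right) - \frac{172}{39}} = \sqrt{- \frac{289}{39} + 2 \sqrt{3}}$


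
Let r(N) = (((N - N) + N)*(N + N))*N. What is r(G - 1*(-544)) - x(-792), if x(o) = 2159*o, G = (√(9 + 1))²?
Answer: 341772856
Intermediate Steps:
G = 10 (G = (√10)² = 10)
r(N) = 2*N³ (r(N) = ((0 + N)*(2*N))*N = (N*(2*N))*N = (2*N²)*N = 2*N³)
r(G - 1*(-544)) - x(-792) = 2*(10 - 1*(-544))³ - 2159*(-792) = 2*(10 + 544)³ - 1*(-1709928) = 2*554³ + 1709928 = 2*170031464 + 1709928 = 340062928 + 1709928 = 341772856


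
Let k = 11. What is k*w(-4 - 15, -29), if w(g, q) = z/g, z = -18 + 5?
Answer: 143/19 ≈ 7.5263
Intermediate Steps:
z = -13
w(g, q) = -13/g
k*w(-4 - 15, -29) = 11*(-13/(-4 - 15)) = 11*(-13/(-19)) = 11*(-13*(-1/19)) = 11*(13/19) = 143/19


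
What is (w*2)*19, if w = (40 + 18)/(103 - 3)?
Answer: 551/25 ≈ 22.040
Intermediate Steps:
w = 29/50 (w = 58/100 = 58*(1/100) = 29/50 ≈ 0.58000)
(w*2)*19 = ((29/50)*2)*19 = (29/25)*19 = 551/25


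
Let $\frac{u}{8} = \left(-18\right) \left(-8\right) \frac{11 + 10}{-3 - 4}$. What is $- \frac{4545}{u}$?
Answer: $\frac{505}{384} \approx 1.3151$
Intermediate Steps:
$u = -3456$ ($u = 8 \left(-18\right) \left(-8\right) \frac{11 + 10}{-3 - 4} = 8 \cdot 144 \frac{21}{-7} = 8 \cdot 144 \cdot 21 \left(- \frac{1}{7}\right) = 8 \cdot 144 \left(-3\right) = 8 \left(-432\right) = -3456$)
$- \frac{4545}{u} = - \frac{4545}{-3456} = \left(-4545\right) \left(- \frac{1}{3456}\right) = \frac{505}{384}$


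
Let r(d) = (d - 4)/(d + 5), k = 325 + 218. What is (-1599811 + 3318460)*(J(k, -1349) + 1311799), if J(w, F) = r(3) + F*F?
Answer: 43056967948551/8 ≈ 5.3821e+12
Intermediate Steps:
k = 543
r(d) = (-4 + d)/(5 + d)
J(w, F) = -1/8 + F**2 (J(w, F) = (-4 + 3)/(5 + 3) + F*F = -1/8 + F**2)
(-1599811 + 3318460)*(J(k, -1349) + 1311799) = (-1599811 + 3318460)*((-1/8 + (-1349)**2) + 1311799) = 1718649*((-1/8 + 1819801) + 1311799) = 1718649*(14558407/8 + 1311799) = 1718649*(25052799/8) = 43056967948551/8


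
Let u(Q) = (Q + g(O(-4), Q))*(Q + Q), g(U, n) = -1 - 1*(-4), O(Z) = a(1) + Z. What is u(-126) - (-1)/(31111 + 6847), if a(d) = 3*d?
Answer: 1176546169/37958 ≈ 30996.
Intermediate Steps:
O(Z) = 3 + Z (O(Z) = 3*1 + Z = 3 + Z)
g(U, n) = 3 (g(U, n) = -1 + 4 = 3)
u(Q) = 2*Q*(3 + Q) (u(Q) = (Q + 3)*(Q + Q) = (3 + Q)*(2*Q) = 2*Q*(3 + Q))
u(-126) - (-1)/(31111 + 6847) = 2*(-126)*(3 - 126) - (-1)/(31111 + 6847) = 2*(-126)*(-123) - (-1)/37958 = 30996 - (-1)/37958 = 30996 - 1*(-1/37958) = 30996 + 1/37958 = 1176546169/37958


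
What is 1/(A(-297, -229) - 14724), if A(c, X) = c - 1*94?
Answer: -1/15115 ≈ -6.6159e-5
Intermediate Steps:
A(c, X) = -94 + c (A(c, X) = c - 94 = -94 + c)
1/(A(-297, -229) - 14724) = 1/((-94 - 297) - 14724) = 1/(-391 - 14724) = 1/(-15115) = -1/15115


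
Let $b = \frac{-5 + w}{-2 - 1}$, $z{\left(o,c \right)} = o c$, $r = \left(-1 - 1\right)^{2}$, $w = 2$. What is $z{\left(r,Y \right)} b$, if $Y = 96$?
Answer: $384$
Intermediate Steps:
$r = 4$ ($r = \left(-2\right)^{2} = 4$)
$z{\left(o,c \right)} = c o$
$b = 1$ ($b = \frac{-5 + 2}{-2 - 1} = - \frac{3}{-3} = \left(-3\right) \left(- \frac{1}{3}\right) = 1$)
$z{\left(r,Y \right)} b = 96 \cdot 4 \cdot 1 = 384 \cdot 1 = 384$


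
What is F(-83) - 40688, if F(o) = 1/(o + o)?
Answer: -6754209/166 ≈ -40688.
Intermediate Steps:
F(o) = 1/(2*o)
F(-83) - 40688 = (1/2)/(-83) - 40688 = (1/2)*(-1/83) - 40688 = -1/166 - 40688 = -6754209/166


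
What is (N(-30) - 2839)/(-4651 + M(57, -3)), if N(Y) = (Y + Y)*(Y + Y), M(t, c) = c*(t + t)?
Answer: -761/4993 ≈ -0.15241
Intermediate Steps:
M(t, c) = 2*c*t (M(t, c) = c*(2*t) = 2*c*t)
N(Y) = 4*Y² (N(Y) = (2*Y)*(2*Y) = 4*Y²)
(N(-30) - 2839)/(-4651 + M(57, -3)) = (4*(-30)² - 2839)/(-4651 + 2*(-3)*57) = (4*900 - 2839)/(-4651 - 342) = (3600 - 2839)/(-4993) = 761*(-1/4993) = -761/4993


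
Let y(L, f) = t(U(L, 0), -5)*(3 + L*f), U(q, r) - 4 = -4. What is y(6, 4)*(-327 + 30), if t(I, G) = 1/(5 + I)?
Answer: -8019/5 ≈ -1603.8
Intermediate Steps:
U(q, r) = 0 (U(q, r) = 4 - 4 = 0)
y(L, f) = 3/5 + L*f/5 (y(L, f) = (3 + L*f)/(5 + 0) = (3 + L*f)/5 = 3/5 + L*f/5)
y(6, 4)*(-327 + 30) = (3/5 + (1/5)*6*4)*(-327 + 30) = (3/5 + 24/5)*(-297) = (27/5)*(-297) = -8019/5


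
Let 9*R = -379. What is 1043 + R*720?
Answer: -29277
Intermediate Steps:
R = -379/9 (R = (1/9)*(-379) = -379/9 ≈ -42.111)
1043 + R*720 = 1043 - 379/9*720 = 1043 - 30320 = -29277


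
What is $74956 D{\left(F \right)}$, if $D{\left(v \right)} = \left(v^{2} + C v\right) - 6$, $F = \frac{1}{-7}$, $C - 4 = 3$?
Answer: $- \frac{3662136}{7} \approx -5.2316 \cdot 10^{5}$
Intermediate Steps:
$C = 7$ ($C = 4 + 3 = 7$)
$F = - \frac{1}{7} \approx -0.14286$
$D{\left(v \right)} = -6 + v^{2} + 7 v$ ($D{\left(v \right)} = \left(v^{2} + 7 v\right) - 6 = -6 + v^{2} + 7 v$)
$74956 D{\left(F \right)} = 74956 \left(-6 + \left(- \frac{1}{7}\right)^{2} + 7 \left(- \frac{1}{7}\right)\right) = 74956 \left(-6 + \frac{1}{49} - 1\right) = 74956 \left(- \frac{342}{49}\right) = - \frac{3662136}{7}$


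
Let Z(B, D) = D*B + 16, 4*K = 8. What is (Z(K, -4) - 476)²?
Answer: 219024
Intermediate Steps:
K = 2 (K = (¼)*8 = 2)
Z(B, D) = 16 + B*D (Z(B, D) = B*D + 16 = 16 + B*D)
(Z(K, -4) - 476)² = ((16 + 2*(-4)) - 476)² = ((16 - 8) - 476)² = (8 - 476)² = (-468)² = 219024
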